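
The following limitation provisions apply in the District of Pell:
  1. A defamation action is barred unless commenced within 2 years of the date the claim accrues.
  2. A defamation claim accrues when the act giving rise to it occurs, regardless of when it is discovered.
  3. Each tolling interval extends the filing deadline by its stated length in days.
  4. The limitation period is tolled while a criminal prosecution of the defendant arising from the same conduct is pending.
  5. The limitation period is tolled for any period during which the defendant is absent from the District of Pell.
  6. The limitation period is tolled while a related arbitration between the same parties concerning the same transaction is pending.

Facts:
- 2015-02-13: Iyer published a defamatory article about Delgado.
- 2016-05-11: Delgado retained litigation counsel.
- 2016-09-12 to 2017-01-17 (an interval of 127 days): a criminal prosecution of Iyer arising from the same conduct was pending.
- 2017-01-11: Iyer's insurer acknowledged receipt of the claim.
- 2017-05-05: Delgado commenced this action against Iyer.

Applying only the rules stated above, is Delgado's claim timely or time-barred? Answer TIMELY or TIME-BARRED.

TIMELY

The claim accrued on 2015-02-13, the date of the act.
The untolled deadline — 2 years after 2015-02-13 — is 2017-02-13.
The period was tolled for 127 days by the pending criminal prosecution (2016-09-12 to 2017-01-17), pushing the deadline to 2017-06-20.
The other events in the timeline have no effect on the limitation period under the stated rules.
The 2017-05-05 filing precedes the 2017-06-20 deadline; the claim is timely.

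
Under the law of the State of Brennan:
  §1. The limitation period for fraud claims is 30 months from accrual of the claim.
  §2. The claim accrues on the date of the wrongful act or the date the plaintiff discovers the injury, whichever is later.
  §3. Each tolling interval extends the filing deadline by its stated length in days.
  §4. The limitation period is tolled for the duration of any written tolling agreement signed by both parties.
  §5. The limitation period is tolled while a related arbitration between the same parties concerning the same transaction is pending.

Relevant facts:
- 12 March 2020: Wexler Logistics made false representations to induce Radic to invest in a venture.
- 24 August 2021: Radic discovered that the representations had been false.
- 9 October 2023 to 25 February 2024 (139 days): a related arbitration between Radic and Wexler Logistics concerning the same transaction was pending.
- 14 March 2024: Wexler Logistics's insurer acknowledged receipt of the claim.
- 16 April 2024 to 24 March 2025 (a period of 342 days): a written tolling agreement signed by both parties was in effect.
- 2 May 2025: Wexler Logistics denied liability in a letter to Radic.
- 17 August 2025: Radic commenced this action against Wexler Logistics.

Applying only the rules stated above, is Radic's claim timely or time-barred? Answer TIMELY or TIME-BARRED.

TIME-BARRED

Because discovery on 24 August 2021 post-dates the 12 March 2020 act, accrual under the later-of rule falls on 24 August 2021.
30 months from 24 August 2021 is 24 February 2024.
Because the pending related arbitration ran from 9 October 2023 to 25 February 2024, the deadline is extended by 139 days to 12 July 2024.
The period was tolled for 342 days by the written tolling agreement (16 April 2024 to 24 March 2025), pushing the deadline to 19 June 2025.
The other events in the timeline have no effect on the limitation period under the stated rules.
Filing on 17 August 2025 missed the 19 June 2025 deadline — the action is time-barred.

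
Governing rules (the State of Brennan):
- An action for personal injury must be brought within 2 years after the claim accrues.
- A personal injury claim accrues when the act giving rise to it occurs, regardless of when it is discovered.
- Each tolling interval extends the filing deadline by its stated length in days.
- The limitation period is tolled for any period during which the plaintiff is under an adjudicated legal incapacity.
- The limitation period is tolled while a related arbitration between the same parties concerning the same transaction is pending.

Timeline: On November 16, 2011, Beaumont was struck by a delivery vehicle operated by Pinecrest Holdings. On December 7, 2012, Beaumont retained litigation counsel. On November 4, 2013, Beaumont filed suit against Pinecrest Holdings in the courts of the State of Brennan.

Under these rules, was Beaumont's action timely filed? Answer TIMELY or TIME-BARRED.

The claim accrued on November 16, 2011, the date of the act.
2 years from November 16, 2011 is November 16, 2013.
None of the other events listed affects the running of the period under the stated rules.
Beaumont filed on November 4, 2013, before the November 16, 2013 deadline, so the action is timely.

TIMELY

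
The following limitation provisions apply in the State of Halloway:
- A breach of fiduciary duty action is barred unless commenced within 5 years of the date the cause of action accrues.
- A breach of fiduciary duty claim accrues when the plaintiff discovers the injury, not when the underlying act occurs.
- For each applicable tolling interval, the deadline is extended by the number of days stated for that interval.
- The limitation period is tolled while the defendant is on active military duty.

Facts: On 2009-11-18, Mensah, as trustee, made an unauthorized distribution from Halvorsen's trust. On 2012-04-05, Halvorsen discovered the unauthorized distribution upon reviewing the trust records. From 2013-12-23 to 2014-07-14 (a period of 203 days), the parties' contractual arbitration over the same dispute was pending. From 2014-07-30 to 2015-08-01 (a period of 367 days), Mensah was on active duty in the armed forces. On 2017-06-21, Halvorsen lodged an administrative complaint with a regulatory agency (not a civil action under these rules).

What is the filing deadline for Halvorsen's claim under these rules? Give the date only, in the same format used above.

The claim did not accrue until Halvorsen discovered the injury on 2012-04-05; the 2009-11-18 act date does not start the clock under the stated rule.
5 years from 2012-04-05 is 2017-04-05.
The period was tolled for 367 days by the defendant's active military service (2014-07-30 to 2015-08-01), pushing the deadline to 2018-04-07.
Although a pending arbitration ran from 2013-12-23 to 2014-07-14, the stated rules do not make that a tolling event, so it is disregarded.
Nothing else in the chronology tolls or restarts the period.

2018-04-07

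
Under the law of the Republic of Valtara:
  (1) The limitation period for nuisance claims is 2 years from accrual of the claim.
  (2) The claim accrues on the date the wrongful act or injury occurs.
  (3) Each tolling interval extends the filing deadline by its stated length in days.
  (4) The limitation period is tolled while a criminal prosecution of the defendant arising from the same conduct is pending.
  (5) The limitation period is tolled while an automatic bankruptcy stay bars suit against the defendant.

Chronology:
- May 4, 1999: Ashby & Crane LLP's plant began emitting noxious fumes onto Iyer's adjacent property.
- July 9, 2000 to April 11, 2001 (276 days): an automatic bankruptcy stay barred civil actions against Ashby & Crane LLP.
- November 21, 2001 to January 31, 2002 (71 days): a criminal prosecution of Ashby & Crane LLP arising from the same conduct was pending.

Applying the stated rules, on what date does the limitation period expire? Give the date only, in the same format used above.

The limitation period began to run on May 4, 1999.
The untolled deadline — 2 years after May 4, 1999 — is May 4, 2001.
The automatic bankruptcy stay from July 9, 2000 to April 11, 2001 tolled the period for 276 days, extending the deadline to February 4, 2002.
Because the pending criminal prosecution ran from November 21, 2001 to January 31, 2002, the deadline is extended by 71 days to April 16, 2002.

April 16, 2002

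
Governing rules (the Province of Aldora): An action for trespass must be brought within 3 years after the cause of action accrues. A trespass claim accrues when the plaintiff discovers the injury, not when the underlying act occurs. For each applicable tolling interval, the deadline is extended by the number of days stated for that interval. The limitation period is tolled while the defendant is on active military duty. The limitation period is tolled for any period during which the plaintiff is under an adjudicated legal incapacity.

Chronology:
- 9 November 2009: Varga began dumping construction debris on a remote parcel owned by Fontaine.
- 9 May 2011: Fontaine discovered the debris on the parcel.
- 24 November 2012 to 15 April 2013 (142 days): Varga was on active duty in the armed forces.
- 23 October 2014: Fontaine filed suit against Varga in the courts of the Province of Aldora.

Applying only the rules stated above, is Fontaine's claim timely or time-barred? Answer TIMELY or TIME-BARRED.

TIME-BARRED

The claim did not accrue until Fontaine discovered the injury on 9 May 2011; the 9 November 2009 act date does not start the clock under the stated rule.
The untolled deadline — 3 years after 9 May 2011 — is 9 May 2014.
The period was tolled for 142 days by the defendant's active military service (24 November 2012 to 15 April 2013), pushing the deadline to 28 September 2014.
Filing on 23 October 2014 missed the 28 September 2014 deadline — the action is time-barred.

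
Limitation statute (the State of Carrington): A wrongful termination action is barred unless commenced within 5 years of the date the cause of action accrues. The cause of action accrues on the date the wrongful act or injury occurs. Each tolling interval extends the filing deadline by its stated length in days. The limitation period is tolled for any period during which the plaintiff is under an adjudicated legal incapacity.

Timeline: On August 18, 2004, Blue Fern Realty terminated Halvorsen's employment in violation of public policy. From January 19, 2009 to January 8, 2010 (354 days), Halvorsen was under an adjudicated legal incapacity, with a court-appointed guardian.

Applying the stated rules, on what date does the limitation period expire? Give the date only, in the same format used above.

The limitation period began to run on August 18, 2004.
Adding the 5 years base period to August 18, 2004 gives a deadline of August 18, 2009, before any tolling.
Because the plaintiff's legal incapacity ran from January 19, 2009 to January 8, 2010, the deadline is extended by 354 days to August 7, 2010.

August 7, 2010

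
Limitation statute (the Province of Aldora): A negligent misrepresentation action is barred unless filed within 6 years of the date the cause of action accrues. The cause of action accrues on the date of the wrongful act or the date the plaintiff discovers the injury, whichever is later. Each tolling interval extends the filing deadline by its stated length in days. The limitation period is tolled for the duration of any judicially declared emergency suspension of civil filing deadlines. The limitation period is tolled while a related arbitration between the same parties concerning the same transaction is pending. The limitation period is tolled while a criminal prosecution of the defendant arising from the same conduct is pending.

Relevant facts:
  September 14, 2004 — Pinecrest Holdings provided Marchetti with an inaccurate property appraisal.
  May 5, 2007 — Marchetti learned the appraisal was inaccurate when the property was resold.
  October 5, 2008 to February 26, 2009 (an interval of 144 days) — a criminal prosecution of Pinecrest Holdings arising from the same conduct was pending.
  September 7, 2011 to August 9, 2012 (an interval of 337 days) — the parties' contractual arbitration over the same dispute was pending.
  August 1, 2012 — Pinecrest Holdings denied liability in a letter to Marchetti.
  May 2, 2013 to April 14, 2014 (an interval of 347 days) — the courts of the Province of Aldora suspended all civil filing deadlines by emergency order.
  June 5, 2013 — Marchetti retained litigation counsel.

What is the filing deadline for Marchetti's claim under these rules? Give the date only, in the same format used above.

August 11, 2015

Because discovery on May 5, 2007 post-dates the September 14, 2004 act, accrual under the later-of rule falls on May 5, 2007.
The untolled deadline — 6 years after May 5, 2007 — is May 5, 2013.
The pending criminal prosecution from October 5, 2008 to February 26, 2009 tolled the period for 144 days, extending the deadline to September 26, 2013.
Because the pending related arbitration ran from September 7, 2011 to August 9, 2012, the deadline is extended by 337 days to August 29, 2014.
Because the emergency suspension of filing deadlines ran from May 2, 2013 to April 14, 2014, the deadline is extended by 347 days to August 11, 2015.
None of the other events listed affects the running of the period under the stated rules.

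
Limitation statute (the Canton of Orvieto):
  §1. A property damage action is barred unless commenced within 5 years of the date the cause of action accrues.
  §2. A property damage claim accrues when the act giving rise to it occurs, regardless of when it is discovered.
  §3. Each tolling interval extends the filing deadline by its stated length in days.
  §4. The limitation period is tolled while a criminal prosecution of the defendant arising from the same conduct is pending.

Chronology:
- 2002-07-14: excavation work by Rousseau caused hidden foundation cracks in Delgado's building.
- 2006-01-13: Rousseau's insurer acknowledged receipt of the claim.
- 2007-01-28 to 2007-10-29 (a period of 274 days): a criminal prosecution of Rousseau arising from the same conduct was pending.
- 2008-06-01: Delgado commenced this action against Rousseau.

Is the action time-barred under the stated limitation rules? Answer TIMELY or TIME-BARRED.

TIME-BARRED

The claim accrued on 2002-07-14, when the wrongful act occurred.
Adding the 5 years base period to 2002-07-14 gives a deadline of 2007-07-14, before any tolling.
The period was tolled for 274 days by the pending criminal prosecution (2007-01-28 to 2007-10-29), pushing the deadline to 2008-04-13.
Nothing else in the chronology tolls or restarts the period.
The 2008-06-01 filing falls after the 2008-04-13 deadline; the claim is time-barred.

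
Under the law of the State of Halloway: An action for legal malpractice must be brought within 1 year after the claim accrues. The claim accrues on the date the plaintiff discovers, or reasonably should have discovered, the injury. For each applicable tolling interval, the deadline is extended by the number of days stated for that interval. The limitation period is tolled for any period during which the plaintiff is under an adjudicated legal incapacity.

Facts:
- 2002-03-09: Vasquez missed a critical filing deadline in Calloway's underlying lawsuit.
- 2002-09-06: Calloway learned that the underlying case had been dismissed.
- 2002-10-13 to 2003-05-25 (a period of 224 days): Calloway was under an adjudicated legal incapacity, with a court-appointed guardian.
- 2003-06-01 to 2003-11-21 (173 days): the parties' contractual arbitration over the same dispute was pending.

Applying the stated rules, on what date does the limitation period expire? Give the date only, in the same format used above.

2004-04-17

Under the discovery rule, the claim accrued on 2002-09-06, when Calloway discovered the injury — not on the 2002-03-09 date of the underlying act.
1 year from 2002-09-06 is 2003-09-06.
The period was tolled for 224 days by the plaintiff's legal incapacity (2002-10-13 to 2003-05-25), pushing the deadline to 2004-04-17.
Although a pending arbitration ran from 2003-06-01 to 2003-11-21, the stated rules do not make that a tolling event, so it is disregarded.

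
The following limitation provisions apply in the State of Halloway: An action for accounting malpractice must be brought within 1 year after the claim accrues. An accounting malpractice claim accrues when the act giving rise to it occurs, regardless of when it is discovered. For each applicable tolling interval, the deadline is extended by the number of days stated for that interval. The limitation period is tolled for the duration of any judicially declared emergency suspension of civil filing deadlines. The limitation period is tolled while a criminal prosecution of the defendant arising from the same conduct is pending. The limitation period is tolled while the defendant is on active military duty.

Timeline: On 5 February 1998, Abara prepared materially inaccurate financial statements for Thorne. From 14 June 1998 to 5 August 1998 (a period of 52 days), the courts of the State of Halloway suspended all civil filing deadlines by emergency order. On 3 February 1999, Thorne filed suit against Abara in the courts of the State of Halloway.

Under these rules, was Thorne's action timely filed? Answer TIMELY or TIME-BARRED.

The claim accrued on 5 February 1998, the date of the act.
The untolled deadline — 1 year after 5 February 1998 — is 5 February 1999.
Because the emergency suspension of filing deadlines ran from 14 June 1998 to 5 August 1998, the deadline is extended by 52 days to 29 March 1999.
Filing on 3 February 1999 beat the 29 March 1999 deadline — the action is timely.

TIMELY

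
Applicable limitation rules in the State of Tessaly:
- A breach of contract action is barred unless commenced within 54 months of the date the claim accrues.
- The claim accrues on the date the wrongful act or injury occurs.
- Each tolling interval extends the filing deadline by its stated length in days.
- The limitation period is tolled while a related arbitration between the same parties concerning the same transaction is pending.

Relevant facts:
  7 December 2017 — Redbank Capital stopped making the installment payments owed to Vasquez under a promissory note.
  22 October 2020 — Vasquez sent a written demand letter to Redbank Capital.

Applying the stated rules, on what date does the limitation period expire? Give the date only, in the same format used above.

7 June 2022

The limitation period began to run on 7 December 2017.
54 months from 7 December 2017 is 7 June 2022.
Nothing else in the chronology tolls or restarts the period.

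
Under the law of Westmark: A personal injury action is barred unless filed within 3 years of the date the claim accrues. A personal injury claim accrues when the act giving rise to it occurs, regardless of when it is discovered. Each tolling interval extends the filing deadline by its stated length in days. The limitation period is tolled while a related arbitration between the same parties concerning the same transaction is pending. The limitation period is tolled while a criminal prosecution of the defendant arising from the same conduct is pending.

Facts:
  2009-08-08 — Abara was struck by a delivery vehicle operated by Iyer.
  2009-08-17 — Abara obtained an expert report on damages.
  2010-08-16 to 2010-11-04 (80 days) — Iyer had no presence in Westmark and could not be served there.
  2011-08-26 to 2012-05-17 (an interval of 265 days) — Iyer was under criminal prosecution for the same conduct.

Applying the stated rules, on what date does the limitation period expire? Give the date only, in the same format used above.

The claim accrued on 2009-08-08, the date of the act.
The untolled deadline — 3 years after 2009-08-08 — is 2012-08-08.
Because the pending criminal prosecution ran from 2011-08-26 to 2012-05-17, the deadline is extended by 265 days to 2013-04-30.
Although the defendant's absence ran from 2010-08-16 to 2010-11-04, the stated rules do not make that a tolling event, so it is disregarded.
The other events in the timeline have no effect on the limitation period under the stated rules.

2013-04-30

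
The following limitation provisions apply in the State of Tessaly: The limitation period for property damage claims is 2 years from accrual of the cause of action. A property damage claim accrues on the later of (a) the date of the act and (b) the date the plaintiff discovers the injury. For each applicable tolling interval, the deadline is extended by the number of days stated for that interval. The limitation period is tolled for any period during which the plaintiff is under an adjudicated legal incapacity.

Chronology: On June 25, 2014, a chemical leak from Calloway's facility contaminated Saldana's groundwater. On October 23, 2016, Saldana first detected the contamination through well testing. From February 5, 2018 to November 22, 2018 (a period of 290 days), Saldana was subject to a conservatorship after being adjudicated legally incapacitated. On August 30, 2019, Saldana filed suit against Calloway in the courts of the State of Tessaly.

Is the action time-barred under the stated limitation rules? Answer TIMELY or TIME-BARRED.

The claim accrued on October 23, 2016 — the later of the June 25, 2014 act and the October 23, 2016 discovery.
The untolled deadline — 2 years after October 23, 2016 — is October 23, 2018.
Because the plaintiff's legal incapacity ran from February 5, 2018 to November 22, 2018, the deadline is extended by 290 days to August 9, 2019.
Filing on August 30, 2019 missed the August 9, 2019 deadline — the action is time-barred.

TIME-BARRED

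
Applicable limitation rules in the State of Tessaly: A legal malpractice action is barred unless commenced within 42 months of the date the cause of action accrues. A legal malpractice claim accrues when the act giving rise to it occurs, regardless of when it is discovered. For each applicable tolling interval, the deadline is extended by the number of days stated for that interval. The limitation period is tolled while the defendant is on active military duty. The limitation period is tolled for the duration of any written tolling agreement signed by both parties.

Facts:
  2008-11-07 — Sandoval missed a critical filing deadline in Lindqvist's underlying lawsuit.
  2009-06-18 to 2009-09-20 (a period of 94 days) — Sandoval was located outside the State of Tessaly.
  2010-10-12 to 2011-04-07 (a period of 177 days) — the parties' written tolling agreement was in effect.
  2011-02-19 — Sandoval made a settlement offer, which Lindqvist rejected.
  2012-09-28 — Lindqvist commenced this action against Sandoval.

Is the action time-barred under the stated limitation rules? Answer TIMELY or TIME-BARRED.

TIMELY

The cause of action accrued on 2008-11-07, the date of the act.
Adding the 42 months base period to 2008-11-07 gives a deadline of 2012-05-07, before any tolling.
Because the written tolling agreement ran from 2010-10-12 to 2011-04-07, the deadline is extended by 177 days to 2012-10-31.
The defendant's absence from the jurisdiction from 2009-06-18 to 2009-09-20 does not toll the period, because no stated rule makes the defendant's absence a tolling event.
None of the other events listed affects the running of the period under the stated rules.
Filing on 2012-09-28 beat the 2012-10-31 deadline — the action is timely.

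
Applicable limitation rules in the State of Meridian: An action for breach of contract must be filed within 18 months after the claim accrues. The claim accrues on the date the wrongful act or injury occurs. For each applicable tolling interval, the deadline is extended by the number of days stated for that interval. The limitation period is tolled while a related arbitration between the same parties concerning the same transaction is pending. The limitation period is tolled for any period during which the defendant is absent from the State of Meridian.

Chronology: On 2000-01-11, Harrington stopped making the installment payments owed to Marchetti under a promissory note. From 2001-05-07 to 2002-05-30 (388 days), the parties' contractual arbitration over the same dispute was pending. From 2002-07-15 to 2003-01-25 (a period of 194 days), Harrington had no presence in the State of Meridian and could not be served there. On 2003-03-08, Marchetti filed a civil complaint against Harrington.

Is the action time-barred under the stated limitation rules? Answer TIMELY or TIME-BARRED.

TIME-BARRED

The limitation period began to run on 2000-01-11.
18 months from 2000-01-11 is 2001-07-11.
Because the pending related arbitration ran from 2001-05-07 to 2002-05-30, the deadline is extended by 388 days to 2002-08-03.
Because the defendant's absence from the jurisdiction ran from 2002-07-15 to 2003-01-25, the deadline is extended by 194 days to 2003-02-13.
Filing on 2003-03-08 missed the 2003-02-13 deadline — the action is time-barred.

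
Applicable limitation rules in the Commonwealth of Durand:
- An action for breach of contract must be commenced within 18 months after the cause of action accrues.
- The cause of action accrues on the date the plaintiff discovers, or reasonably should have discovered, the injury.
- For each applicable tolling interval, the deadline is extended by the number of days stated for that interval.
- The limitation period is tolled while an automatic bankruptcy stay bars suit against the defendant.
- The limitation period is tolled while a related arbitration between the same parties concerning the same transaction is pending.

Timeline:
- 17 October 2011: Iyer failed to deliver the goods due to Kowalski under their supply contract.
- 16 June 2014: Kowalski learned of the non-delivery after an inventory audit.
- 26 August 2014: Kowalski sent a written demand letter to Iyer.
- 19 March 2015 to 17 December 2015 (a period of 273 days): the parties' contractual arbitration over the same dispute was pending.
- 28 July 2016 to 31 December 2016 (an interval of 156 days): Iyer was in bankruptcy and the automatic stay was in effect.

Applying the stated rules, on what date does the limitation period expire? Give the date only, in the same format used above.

Under the discovery rule, the claim accrued on 16 June 2014, when Kowalski discovered the injury — not on the 17 October 2011 date of the underlying act.
18 months from 16 June 2014 is 16 December 2015.
The period was tolled for 273 days by the pending related arbitration (19 March 2015 to 17 December 2015), pushing the deadline to 14 September 2016.
The automatic bankruptcy stay from 28 July 2016 to 31 December 2016 tolled the period for 156 days, extending the deadline to 17 February 2017.
None of the other events listed affects the running of the period under the stated rules.

17 February 2017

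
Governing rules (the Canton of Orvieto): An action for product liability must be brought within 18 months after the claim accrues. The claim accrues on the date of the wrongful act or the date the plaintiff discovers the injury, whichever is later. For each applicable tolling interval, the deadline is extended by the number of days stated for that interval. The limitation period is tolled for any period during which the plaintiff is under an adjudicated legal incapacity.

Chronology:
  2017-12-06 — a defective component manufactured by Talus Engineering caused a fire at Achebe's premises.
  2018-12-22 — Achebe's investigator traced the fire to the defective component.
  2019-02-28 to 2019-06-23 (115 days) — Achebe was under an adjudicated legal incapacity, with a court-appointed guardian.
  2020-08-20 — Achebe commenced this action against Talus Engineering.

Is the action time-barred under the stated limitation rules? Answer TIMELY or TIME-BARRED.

TIMELY

The claim accrued on 2018-12-22 — the later of the 2017-12-06 act and the 2018-12-22 discovery.
18 months from 2018-12-22 is 2020-06-22.
Because the plaintiff's legal incapacity ran from 2019-02-28 to 2019-06-23, the deadline is extended by 115 days to 2020-10-15.
The 2020-08-20 filing precedes the 2020-10-15 deadline; the claim is timely.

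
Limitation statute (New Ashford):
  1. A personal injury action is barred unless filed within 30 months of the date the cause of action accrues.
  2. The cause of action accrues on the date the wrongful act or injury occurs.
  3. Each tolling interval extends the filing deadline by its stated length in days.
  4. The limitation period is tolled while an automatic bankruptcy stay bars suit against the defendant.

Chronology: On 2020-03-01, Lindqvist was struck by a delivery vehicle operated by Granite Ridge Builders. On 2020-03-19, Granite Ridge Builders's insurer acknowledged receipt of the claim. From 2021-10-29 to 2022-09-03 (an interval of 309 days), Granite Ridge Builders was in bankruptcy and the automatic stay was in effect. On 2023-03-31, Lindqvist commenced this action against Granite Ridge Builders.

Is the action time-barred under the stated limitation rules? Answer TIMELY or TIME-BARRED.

The cause of action accrued on 2020-03-01, the date of the act.
The untolled deadline — 30 months after 2020-03-01 — is 2022-09-01.
The period was tolled for 309 days by the automatic bankruptcy stay (2021-10-29 to 2022-09-03), pushing the deadline to 2023-07-07.
None of the other events listed affects the running of the period under the stated rules.
Lindqvist filed on 2023-03-31, before the 2023-07-07 deadline, so the action is timely.

TIMELY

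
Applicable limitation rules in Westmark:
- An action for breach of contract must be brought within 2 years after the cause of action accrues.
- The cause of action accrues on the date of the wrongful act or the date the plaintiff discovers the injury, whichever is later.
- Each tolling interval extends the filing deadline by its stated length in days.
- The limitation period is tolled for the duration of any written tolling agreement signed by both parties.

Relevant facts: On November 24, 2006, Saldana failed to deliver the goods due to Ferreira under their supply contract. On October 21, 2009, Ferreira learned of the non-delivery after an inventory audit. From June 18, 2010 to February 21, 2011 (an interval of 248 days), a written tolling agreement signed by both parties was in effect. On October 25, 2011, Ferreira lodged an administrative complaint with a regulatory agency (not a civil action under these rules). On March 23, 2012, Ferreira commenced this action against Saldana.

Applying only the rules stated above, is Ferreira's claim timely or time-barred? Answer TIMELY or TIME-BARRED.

TIMELY

Because discovery on October 21, 2009 post-dates the November 24, 2006 act, accrual under the later-of rule falls on October 21, 2009.
2 years from October 21, 2009 is October 21, 2011.
Because the written tolling agreement ran from June 18, 2010 to February 21, 2011, the deadline is extended by 248 days to June 25, 2012.
None of the other events listed affects the running of the period under the stated rules.
The March 23, 2012 filing precedes the June 25, 2012 deadline; the claim is timely.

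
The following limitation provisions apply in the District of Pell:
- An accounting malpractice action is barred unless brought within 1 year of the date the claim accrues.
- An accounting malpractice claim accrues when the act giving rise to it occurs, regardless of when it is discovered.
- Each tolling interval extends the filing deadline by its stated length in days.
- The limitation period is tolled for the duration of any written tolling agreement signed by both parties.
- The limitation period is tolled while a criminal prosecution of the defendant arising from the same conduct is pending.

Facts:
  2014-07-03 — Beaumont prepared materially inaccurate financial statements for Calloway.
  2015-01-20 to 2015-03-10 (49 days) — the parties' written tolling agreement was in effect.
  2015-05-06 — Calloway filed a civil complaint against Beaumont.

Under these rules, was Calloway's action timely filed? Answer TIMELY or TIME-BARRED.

The claim accrued on 2014-07-03, when the wrongful act occurred.
Adding the 1 year base period to 2014-07-03 gives a deadline of 2015-07-03, before any tolling.
The written tolling agreement from 2015-01-20 to 2015-03-10 tolled the period for 49 days, extending the deadline to 2015-08-21.
Calloway filed on 2015-05-06, before the 2015-08-21 deadline, so the action is timely.

TIMELY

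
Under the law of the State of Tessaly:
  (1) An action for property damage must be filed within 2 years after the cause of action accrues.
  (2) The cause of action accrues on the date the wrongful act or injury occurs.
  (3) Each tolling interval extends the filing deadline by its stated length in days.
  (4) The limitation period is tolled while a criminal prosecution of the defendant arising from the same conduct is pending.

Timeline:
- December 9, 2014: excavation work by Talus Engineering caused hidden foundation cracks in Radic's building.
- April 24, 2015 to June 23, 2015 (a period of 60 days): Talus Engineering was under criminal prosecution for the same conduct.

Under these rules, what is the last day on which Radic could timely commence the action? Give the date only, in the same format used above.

February 7, 2017

The cause of action accrued on December 9, 2014, the date of the act.
Adding the 2 years base period to December 9, 2014 gives a deadline of December 9, 2016, before any tolling.
The period was tolled for 60 days by the pending criminal prosecution (April 24, 2015 to June 23, 2015), pushing the deadline to February 7, 2017.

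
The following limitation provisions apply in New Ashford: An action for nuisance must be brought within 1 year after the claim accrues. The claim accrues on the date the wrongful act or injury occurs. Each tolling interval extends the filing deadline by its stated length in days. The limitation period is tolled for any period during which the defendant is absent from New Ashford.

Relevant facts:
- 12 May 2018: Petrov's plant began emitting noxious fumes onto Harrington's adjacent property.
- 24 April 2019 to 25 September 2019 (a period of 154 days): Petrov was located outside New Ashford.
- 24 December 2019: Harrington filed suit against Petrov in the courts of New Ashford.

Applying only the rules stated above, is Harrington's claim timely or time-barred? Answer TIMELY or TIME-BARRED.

The claim accrued on 12 May 2018, when the wrongful act occurred.
Adding the 1 year base period to 12 May 2018 gives a deadline of 12 May 2019, before any tolling.
The period was tolled for 154 days by the defendant's absence from the jurisdiction (24 April 2019 to 25 September 2019), pushing the deadline to 13 October 2019.
Filing on 24 December 2019 missed the 13 October 2019 deadline — the action is time-barred.

TIME-BARRED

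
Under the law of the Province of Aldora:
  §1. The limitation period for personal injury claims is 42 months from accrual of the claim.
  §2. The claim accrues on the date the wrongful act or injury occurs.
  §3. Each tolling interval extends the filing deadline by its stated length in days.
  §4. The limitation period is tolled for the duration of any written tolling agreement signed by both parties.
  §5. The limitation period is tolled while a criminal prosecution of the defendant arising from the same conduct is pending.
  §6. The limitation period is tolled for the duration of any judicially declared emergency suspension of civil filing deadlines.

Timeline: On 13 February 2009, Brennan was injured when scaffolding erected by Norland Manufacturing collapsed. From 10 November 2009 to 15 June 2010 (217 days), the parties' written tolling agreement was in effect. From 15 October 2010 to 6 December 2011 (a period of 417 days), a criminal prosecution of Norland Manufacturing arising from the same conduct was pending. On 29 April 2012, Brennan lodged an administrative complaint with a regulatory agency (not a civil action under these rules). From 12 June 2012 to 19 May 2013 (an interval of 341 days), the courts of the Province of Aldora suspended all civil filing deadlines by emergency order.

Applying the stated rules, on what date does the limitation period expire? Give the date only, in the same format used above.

The limitation period began to run on 13 February 2009.
42 months from 13 February 2009 is 13 August 2012.
The period was tolled for 217 days by the written tolling agreement (10 November 2009 to 15 June 2010), pushing the deadline to 18 March 2013.
The period was tolled for 417 days by the pending criminal prosecution (15 October 2010 to 6 December 2011), pushing the deadline to 9 May 2014.
The period was tolled for 341 days by the emergency suspension of filing deadlines (12 June 2012 to 19 May 2013), pushing the deadline to 15 April 2015.
None of the other events listed affects the running of the period under the stated rules.

15 April 2015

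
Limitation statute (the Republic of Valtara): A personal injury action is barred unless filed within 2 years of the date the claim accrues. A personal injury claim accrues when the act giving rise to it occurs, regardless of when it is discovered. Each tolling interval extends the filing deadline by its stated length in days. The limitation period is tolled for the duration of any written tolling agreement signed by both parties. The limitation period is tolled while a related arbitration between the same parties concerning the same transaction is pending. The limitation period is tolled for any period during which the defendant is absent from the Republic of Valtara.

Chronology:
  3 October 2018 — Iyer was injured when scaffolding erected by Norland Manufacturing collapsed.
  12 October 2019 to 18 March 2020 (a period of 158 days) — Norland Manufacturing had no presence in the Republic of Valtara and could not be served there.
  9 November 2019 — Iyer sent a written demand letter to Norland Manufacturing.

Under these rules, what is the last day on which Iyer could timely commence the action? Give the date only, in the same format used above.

10 March 2021

The claim accrued on 3 October 2018, when the wrongful act occurred.
The untolled deadline — 2 years after 3 October 2018 — is 3 October 2020.
The period was tolled for 158 days by the defendant's absence from the jurisdiction (12 October 2019 to 18 March 2020), pushing the deadline to 10 March 2021.
None of the other events listed affects the running of the period under the stated rules.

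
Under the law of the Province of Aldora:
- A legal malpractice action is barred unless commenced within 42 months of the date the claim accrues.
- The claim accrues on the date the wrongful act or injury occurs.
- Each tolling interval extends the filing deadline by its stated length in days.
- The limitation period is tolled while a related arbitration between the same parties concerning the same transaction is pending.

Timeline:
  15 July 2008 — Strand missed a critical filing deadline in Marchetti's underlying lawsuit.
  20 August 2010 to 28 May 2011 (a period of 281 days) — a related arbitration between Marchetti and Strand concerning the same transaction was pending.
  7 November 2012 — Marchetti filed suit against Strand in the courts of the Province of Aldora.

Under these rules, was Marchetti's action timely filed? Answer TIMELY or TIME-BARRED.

The claim accrued on 15 July 2008, the date of the act.
42 months from 15 July 2008 is 15 January 2012.
Because the pending related arbitration ran from 20 August 2010 to 28 May 2011, the deadline is extended by 281 days to 22 October 2012.
Marchetti filed on 7 November 2012, after the 22 October 2012 deadline, so the action is time-barred.

TIME-BARRED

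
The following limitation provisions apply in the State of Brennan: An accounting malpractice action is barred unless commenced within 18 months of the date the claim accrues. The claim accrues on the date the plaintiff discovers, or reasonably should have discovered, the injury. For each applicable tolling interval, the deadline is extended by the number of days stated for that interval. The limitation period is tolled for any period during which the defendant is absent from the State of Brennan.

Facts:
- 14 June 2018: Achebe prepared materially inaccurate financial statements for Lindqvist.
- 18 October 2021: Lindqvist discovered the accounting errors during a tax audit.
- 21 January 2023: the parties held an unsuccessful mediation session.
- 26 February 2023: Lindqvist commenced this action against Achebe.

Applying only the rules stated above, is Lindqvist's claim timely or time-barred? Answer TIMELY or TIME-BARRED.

Under the discovery rule, the claim accrued on 18 October 2021, when Lindqvist discovered the injury — not on the 14 June 2018 date of the underlying act.
Adding the 18 months base period to 18 October 2021 gives a deadline of 18 April 2023, before any tolling.
None of the other events listed affects the running of the period under the stated rules.
Filing on 26 February 2023 beat the 18 April 2023 deadline — the action is timely.

TIMELY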